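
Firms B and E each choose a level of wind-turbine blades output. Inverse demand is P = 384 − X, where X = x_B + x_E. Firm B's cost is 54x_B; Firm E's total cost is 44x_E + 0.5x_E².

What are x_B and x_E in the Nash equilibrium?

Firm B's profit: π = x_B(384 − (x_B + x_E)) − 54x_B.
∂π/∂x_B = 330 − 2x_B − x_E = 0, so x_B = 165 − 0.5x_E.
For E: ∂π/∂x_E = 340 − 3x_E − x_B = 0 ⇒ x_E = 340/3 − (1/3)x_B.
Solving the two reaction functions simultaneously: (1 − (−0.5)(−1/3))x_B = 165 − 0.5·(340/3), so (5/6)x_B = 325/3 and x_B = 130.
Then x_E = 340/3 − (1/3)·130 = 70.

130, 70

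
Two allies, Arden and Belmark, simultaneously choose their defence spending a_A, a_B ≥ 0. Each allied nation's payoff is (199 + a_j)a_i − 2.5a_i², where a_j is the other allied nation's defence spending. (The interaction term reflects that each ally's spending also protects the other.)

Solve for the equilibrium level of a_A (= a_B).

Arden's payoff is (199 + a_B)a_A − 2.5a_A².
∂π/∂a_A = 199 + a_B − 5a_A = 0, so a_A = 39.8 + 0.2a_B.
By symmetry a_B = a_A; substituting into the reaction function, 0.8a_A = 39.8 and a_A = 49.75.

49.75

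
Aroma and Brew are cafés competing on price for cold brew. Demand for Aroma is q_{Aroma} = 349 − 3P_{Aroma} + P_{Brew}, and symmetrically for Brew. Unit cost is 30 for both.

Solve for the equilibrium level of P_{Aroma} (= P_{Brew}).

87.8

Aroma's profit: π = (P_{Aroma} − 30)(349 − 3P_{Aroma} + P_{Brew}).
∂π/∂P_{Aroma} = 439 − 6P_{Aroma} + P_{Brew} = 0 ⇒ P_{Aroma} = 439/6 + (1/6)P_{Brew}.
Setting P_{Aroma} = P_{Brew} in the reaction function: P_{Aroma} = 439/6 + (1/6)P_{Aroma}, so P_{Aroma} = (439/6) / (5/6) = 87.8.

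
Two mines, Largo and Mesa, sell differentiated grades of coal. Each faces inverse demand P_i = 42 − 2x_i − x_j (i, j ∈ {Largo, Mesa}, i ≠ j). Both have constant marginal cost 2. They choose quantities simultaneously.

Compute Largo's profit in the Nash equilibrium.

Mine Largo's profit: π = x_{Largo}(42 − 2x_{Largo} − x_{Mesa}) − 2x_{Largo}.
∂π/∂x_{Largo} = 40 − 4x_{Largo} − x_{Mesa} = 0 ⇒ x_{Largo} = 10 − 0.25x_{Mesa}.
By symmetry x_{Mesa} = x_{Largo}; substituting into the reaction function, 1.25x_{Largo} = 10 and x_{Largo} = 8.
P_{Largo} = 42 − 2·8 − 8 = 18.
Profit = (18 − 2)·8 = 128.

128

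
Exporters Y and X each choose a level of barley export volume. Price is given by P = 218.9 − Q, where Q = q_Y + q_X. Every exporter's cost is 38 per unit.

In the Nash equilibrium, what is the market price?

Exporter Y's profit: π = q_Y(218.9 − (q_Y + q_X)) − 38q_Y.
∂π/∂q_Y = 180.9 − 2q_Y − q_X = 0, so q_Y = 90.45 − 0.5q_X.
By symmetry q_X = q_Y; substituting into the reaction function, 1.5q_Y = 90.45 and q_Y = 60.3.
Equilibrium price: P = 218.9 − 120.6 = 98.3.

98.3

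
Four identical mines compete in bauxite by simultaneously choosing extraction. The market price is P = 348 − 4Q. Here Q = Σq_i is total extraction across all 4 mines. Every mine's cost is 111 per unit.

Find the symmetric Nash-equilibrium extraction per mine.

A representative mine's profit is π_i = q_i(348 − 4Q) − 111q_i, with Q = q_i + Σ_{j≠i} q_j.
First-order condition: 237 − 8q_i − 4Σ_{j≠i} q_j = 0.
Imposing symmetry (q_j = q for all j) turns Σ_{j≠i} q_j into 3q, so 237 = 20q and q = 11.85.

11.85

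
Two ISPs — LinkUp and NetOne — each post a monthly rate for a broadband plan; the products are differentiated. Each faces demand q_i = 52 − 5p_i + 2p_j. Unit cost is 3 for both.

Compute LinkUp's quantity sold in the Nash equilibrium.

LinkUp's profit: π = (p_{LinkUp} − 3)(52 − 5p_{LinkUp} + 2p_{NetOne}).
∂π/∂p_{LinkUp} = 67 − 10p_{LinkUp} + 2p_{NetOne} = 0 ⇒ p_{LinkUp} = 6.7 + 0.2p_{NetOne}.
The game is symmetric, so in equilibrium p_{NetOne} = p_{LinkUp}: the reaction function gives 0.8p_{LinkUp} = 6.7, hence p_{LinkUp} = 8.375.
q_{LinkUp} = 52 − 5·8.375 + 2·8.375 = 26.875.

26.875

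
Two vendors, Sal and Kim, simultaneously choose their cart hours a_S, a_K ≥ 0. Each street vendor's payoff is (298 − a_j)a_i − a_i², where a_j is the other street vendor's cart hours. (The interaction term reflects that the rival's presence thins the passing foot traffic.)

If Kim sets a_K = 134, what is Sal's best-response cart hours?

82

Sal's payoff is (298 − a_K)a_S − a_S².
∂π/∂a_S = 298 − a_K − 2a_S = 0, so a_S = 149 − 0.5a_K.
At a_K = 134: a_S = 149 − 0.5·134 = 82.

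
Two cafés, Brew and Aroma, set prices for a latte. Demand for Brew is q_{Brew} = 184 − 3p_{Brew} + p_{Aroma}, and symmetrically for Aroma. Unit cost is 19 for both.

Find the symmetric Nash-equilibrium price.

Brew's profit: π = (p_{Brew} − 19)(184 − 3p_{Brew} + p_{Aroma}).
∂π/∂p_{Brew} = 241 − 6p_{Brew} + p_{Aroma} = 0 ⇒ p_{Brew} = 241/6 + (1/6)p_{Aroma}.
The game is symmetric, so in equilibrium p_{Aroma} = p_{Brew}: the reaction function gives (5/6)p_{Brew} = 241/6, hence p_{Brew} = 48.2.

48.2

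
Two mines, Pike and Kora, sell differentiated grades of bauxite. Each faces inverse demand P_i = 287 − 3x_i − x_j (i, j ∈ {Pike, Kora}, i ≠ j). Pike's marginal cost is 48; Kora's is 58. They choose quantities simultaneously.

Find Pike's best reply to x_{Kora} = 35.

34

Mine Pike's profit: π = x_{Pike}(287 − 3x_{Pike} − x_{Kora}) − 48x_{Pike}.
∂π/∂x_{Pike} = 239 − 6x_{Pike} − x_{Kora} = 0 ⇒ x_{Pike} = 239/6 − (1/6)x_{Kora}.
At x_{Kora} = 35: x_{Pike} = 239/6 − (1/6)·35 = 34.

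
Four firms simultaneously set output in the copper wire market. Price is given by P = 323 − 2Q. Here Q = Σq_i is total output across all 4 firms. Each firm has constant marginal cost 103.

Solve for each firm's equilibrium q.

22

A representative firm's profit is π_i = q_i(323 − 2Q) − 103q_i, with Q = q_i + Σ_{j≠i} q_j.
First-order condition: 220 − 4q_i − 2Σ_{j≠i} q_j = 0.
In a symmetric equilibrium every firm chooses the same q, so Σ_{j≠i} q_j = 3q. The condition becomes 220 − 10q = 0, giving q = 220/10 = 22.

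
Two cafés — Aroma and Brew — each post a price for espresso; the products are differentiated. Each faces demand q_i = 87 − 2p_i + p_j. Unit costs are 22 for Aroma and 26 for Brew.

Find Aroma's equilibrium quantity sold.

Aroma's profit: π = (p_{Aroma} − 22)(87 − 2p_{Aroma} + p_{Brew}).
∂π/∂p_{Aroma} = 131 − 4p_{Aroma} + p_{Brew} = 0 ⇒ p_{Aroma} = 32.75 + 0.25p_{Brew}.
Similarly p_{Brew} = 34.75 + 0.25p_{Aroma}.
Plugging p_{Brew} into Aroma's best response: p_{Aroma} = 32.75 + 0.25(34.75 + 0.25p_{Aroma}) ⇒ 0.9375p_{Aroma} = 41.4375, so p_{Aroma} = 44.2.
Then p_{Brew} = 34.75 + 0.25·44.2 = 45.8.
q_{Aroma} = 87 − 2·44.2 + 45.8 = 44.4.

44.4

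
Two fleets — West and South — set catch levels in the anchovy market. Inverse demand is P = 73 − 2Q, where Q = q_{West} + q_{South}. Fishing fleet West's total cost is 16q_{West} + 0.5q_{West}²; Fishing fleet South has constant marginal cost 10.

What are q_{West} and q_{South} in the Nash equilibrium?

6.375, 12.5625

Fishing fleet West's profit: π = q_{West}(73 − 2(q_{West} + q_{South})) − 16q_{West} − 0.5q_{West}².
∂π/∂q_{West} = 57 − 5q_{West} − 2q_{South} = 0, so q_{West} = 11.4 − 0.4q_{South}.
For South: ∂π/∂q_{South} = 63 − 4q_{South} − 2q_{West} = 0 ⇒ q_{South} = 15.75 − 0.5q_{West}.
Plugging q_{South} into West's best response: q_{West} = 11.4 − 0.4(15.75 − 0.5q_{West}) ⇒ 0.8q_{West} = 5.1, so q_{West} = 6.375.
Then q_{South} = 15.75 − 0.5·6.375 = 12.5625.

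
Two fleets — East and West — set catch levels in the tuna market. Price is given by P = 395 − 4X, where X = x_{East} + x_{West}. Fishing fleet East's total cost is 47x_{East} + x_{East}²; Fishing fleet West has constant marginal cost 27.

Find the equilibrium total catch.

Fishing fleet East's profit: π = x_{East}(395 − 4(x_{East} + x_{West})) − 47x_{East} − x_{East}².
∂π/∂x_{East} = 348 − 10x_{East} − 4x_{West} = 0, so x_{East} = 34.8 − 0.4x_{West}.
For West: ∂π/∂x_{West} = 368 − 8x_{West} − 4x_{East} = 0 ⇒ x_{West} = 46 − 0.5x_{East}.
Substituting the second reaction function into the first: x_{East} = 34.8 − 0.4(46 − 0.5x_{East}), which gives 0.8x_{East} = 16.4 ⇒ x_{East} = 20.5.
Then x_{West} = 46 − 0.5·20.5 = 35.75.
Total catch: 20.5 + 35.75 = 56.25.

56.25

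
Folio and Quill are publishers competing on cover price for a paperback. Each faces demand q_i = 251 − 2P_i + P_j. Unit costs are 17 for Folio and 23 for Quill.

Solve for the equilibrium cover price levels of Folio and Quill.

Folio's profit: π = (P_{Folio} − 17)(251 − 2P_{Folio} + P_{Quill}).
∂π/∂P_{Folio} = 285 − 4P_{Folio} + P_{Quill} = 0 ⇒ P_{Folio} = 71.25 + 0.25P_{Quill}.
Similarly P_{Quill} = 74.25 + 0.25P_{Folio}.
Solving the two reaction functions simultaneously: (1 − (0.25)(0.25))P_{Folio} = 71.25 + 0.25·74.25, so 0.9375P_{Folio} = 89.8125 and P_{Folio} = 95.8.
Then P_{Quill} = 74.25 + 0.25·95.8 = 98.2.

95.8, 98.2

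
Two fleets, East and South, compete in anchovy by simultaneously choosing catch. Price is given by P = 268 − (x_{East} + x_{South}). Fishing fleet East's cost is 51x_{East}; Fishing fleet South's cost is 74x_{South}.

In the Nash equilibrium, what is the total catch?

Fishing fleet East's profit: π = x_{East}(268 − (x_{East} + x_{South})) − 51x_{East}.
∂π/∂x_{East} = 217 − 2x_{East} − x_{South} = 0, so x_{East} = 108.5 − 0.5x_{South}.
By the same steps for South: x_{South} = 97 − 0.5x_{East}.
Solving the two reaction functions simultaneously: (1 − (−0.5)(−0.5))x_{East} = 108.5 − 0.5·97, so 0.75x_{East} = 60 and x_{East} = 80.
Then x_{South} = 97 − 0.5·80 = 57.
Total catch: 80 + 57 = 137.

137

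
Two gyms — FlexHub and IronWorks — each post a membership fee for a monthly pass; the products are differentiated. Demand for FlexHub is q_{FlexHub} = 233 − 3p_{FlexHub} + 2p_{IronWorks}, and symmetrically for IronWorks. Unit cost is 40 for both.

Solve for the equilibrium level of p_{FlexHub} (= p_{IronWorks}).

88.25

FlexHub's profit: π = (p_{FlexHub} − 40)(233 − 3p_{FlexHub} + 2p_{IronWorks}).
∂π/∂p_{FlexHub} = 353 − 6p_{FlexHub} + 2p_{IronWorks} = 0 ⇒ p_{FlexHub} = 353/6 + (1/3)p_{IronWorks}.
By symmetry p_{IronWorks} = p_{FlexHub}; substituting into the reaction function, (2/3)p_{FlexHub} = 353/6 and p_{FlexHub} = 88.25.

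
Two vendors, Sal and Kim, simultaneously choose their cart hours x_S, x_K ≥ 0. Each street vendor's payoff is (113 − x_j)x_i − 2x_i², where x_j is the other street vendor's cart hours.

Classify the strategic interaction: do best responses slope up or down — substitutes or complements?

strategic substitutes

Sal's payoff is (113 − x_K)x_S − 2x_S².
∂π/∂x_S = 113 − x_K − 4x_S = 0, so x_S = 28.25 − 0.25x_K.
The best-response slope dx_S/dx_K = −0.25 < 0: the reaction function is downward-sloping, so the choices are strategic substitutes.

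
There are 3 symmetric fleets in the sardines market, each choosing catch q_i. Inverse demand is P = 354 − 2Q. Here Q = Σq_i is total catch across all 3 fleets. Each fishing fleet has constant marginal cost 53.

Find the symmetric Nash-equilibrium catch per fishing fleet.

A representative fishing fleet's profit is π_i = q_i(354 − 2Q) − 53q_i, with Q = q_i + Σ_{j≠i} q_j.
First-order condition: 301 − 4q_i − 2Σ_{j≠i} q_j = 0.
With identical fishing fleets, set every q_j = q: then 301 − 4q − 4q = 0, i.e. q = 301/8 = 37.625.

37.625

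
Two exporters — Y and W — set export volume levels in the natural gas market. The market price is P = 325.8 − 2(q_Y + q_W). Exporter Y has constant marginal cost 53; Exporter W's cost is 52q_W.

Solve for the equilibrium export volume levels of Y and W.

45.3, 45.8

Exporter Y's profit: π = q_Y(325.8 − 2(q_Y + q_W)) − 53q_Y.
∂π/∂q_Y = 272.8 − 4q_Y − 2q_W = 0, so q_Y = 68.2 − 0.5q_W.
By the same steps for W: q_W = 68.45 − 0.5q_Y.
Plugging q_W into Y's best response: q_Y = 68.2 − 0.5(68.45 − 0.5q_Y) ⇒ 0.75q_Y = 33.975, so q_Y = 45.3.
Then q_W = 68.45 − 0.5·45.3 = 45.8.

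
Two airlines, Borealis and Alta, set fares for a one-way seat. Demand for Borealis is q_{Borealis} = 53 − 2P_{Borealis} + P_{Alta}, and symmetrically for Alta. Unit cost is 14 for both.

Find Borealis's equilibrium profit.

Borealis's profit: π = (P_{Borealis} − 14)(53 − 2P_{Borealis} + P_{Alta}).
∂π/∂P_{Borealis} = 81 − 4P_{Borealis} + P_{Alta} = 0 ⇒ P_{Borealis} = 20.25 + 0.25P_{Alta}.
The game is symmetric, so in equilibrium P_{Alta} = P_{Borealis}: the reaction function gives 0.75P_{Borealis} = 20.25, hence P_{Borealis} = 27.
q_{Borealis} = 53 − 2·27 + 27 = 26.
Profit = (27 − 14)·26 = 338.

338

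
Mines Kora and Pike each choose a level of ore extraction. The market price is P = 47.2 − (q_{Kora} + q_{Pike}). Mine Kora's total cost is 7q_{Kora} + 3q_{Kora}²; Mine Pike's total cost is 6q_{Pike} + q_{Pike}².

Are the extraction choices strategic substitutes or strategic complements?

Mine Kora's profit: π = q_{Kora}(47.2 − (q_{Kora} + q_{Pike})) − 7q_{Kora} − 3q_{Kora}².
∂π/∂q_{Kora} = 40.2 − 8q_{Kora} − q_{Pike} = 0, so q_{Kora} = 5.025 − 0.125q_{Pike}.
The best-response slope dq_{Kora}/dq_{Pike} = −0.125 < 0: the reaction function is downward-sloping, so the choices are strategic substitutes.

strategic substitutes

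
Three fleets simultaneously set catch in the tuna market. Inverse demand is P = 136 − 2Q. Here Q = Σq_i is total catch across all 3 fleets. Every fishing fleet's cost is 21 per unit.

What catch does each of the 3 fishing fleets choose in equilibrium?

A representative fishing fleet's profit is π_i = q_i(136 − 2Q) − 21q_i, with Q = q_i + Σ_{j≠i} q_j.
First-order condition: 115 − 4q_i − 2Σ_{j≠i} q_j = 0.
In a symmetric equilibrium every fishing fleet chooses the same q, so Σ_{j≠i} q_j = 2q. The condition becomes 115 − 8q = 0, giving q = 115/8 = 14.375.

14.375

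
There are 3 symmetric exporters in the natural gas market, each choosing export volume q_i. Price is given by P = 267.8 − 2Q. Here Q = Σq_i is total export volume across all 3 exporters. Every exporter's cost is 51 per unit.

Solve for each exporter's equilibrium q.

A representative exporter's profit is π_i = q_i(267.8 − 2Q) − 51q_i, with Q = q_i + Σ_{j≠i} q_j.
First-order condition: 216.8 − 4q_i − 2Σ_{j≠i} q_j = 0.
In a symmetric equilibrium every exporter chooses the same q, so Σ_{j≠i} q_j = 2q. The condition becomes 216.8 − 8q = 0, giving q = 216.8/8 = 27.1.

27.1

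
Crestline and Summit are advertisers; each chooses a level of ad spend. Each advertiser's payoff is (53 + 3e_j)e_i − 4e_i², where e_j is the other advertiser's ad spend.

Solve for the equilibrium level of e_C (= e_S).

Crestline's payoff is (53 + 3e_S)e_C − 4e_C².
∂π/∂e_C = 53 + 3e_S − 8e_C = 0, so e_C = 6.625 + 0.375e_S.
Setting e_C = e_S in the reaction function: e_C = 6.625 + 0.375e_C, so e_C = 6.625 / 0.625 = 10.6.

10.6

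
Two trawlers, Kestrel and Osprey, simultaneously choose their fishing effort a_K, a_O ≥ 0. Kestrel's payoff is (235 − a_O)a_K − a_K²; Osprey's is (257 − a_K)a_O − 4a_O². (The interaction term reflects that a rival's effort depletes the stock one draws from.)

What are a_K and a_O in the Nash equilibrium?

108.2, 18.6

Expanding Kestrel's payoff: 235a_K − a_Oa_K − a_K².
∂π/∂a_K = 235 − a_O − 2a_K = 0, so a_K = 117.5 − 0.5a_O.
Likewise for Osprey: a_O = 32.125 − 0.125a_K.
Solving the two reaction functions simultaneously: (1 − (−0.5)(−0.125))a_K = 117.5 − 0.5·32.125, so 0.9375a_K = 101.4375 and a_K = 108.2.
Then a_O = 32.125 − 0.125·108.2 = 18.6.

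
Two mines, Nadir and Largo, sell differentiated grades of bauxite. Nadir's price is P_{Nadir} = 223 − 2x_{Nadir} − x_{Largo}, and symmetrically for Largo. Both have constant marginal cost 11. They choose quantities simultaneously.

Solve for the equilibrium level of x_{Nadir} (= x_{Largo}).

42.4

Mine Nadir's profit: π = x_{Nadir}(223 − 2x_{Nadir} − x_{Largo}) − 11x_{Nadir}.
∂π/∂x_{Nadir} = 212 − 4x_{Nadir} − x_{Largo} = 0 ⇒ x_{Nadir} = 53 − 0.25x_{Largo}.
By symmetry x_{Largo} = x_{Nadir}; substituting into the reaction function, 1.25x_{Nadir} = 53 and x_{Nadir} = 42.4.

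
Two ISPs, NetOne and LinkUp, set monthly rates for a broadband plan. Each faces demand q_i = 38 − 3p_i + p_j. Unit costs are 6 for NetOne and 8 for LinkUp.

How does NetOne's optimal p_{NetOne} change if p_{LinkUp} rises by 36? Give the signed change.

NetOne's profit: π = (p_{NetOne} − 6)(38 − 3p_{NetOne} + p_{LinkUp}).
∂π/∂p_{NetOne} = 56 − 6p_{NetOne} + p_{LinkUp} = 0 ⇒ p_{NetOne} = 28/3 + (1/6)p_{LinkUp}.
The reaction-function slope is 1/6, so a 36-unit rise in p_{LinkUp} moves p_{NetOne} by 1/6 × 36 = 6. NetOne's best response rises — the actions are strategic complements.

6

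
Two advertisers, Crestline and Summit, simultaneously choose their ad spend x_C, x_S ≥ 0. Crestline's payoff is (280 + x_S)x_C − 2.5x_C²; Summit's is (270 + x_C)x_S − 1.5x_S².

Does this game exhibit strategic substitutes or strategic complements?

strategic complements

Expanding Crestline's payoff: 280x_C + x_Sx_C − 2.5x_C².
∂π/∂x_C = 280 + x_S − 5x_C = 0, so x_C = 56 + 0.2x_S.
The best-response slope dx_C/dx_S = 0.2 > 0: the reaction function is upward-sloping, so the choices are strategic complements.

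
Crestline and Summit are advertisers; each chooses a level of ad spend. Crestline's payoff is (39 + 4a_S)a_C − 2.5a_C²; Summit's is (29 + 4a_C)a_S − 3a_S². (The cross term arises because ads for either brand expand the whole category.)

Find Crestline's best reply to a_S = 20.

Expanding Crestline's payoff: 39a_C + 4a_Sa_C − 2.5a_C².
∂π/∂a_C = 39 + 4a_S − 5a_C = 0, so a_C = 7.8 + 0.8a_S.
At a_S = 20: a_C = 7.8 + 0.8·20 = 23.8.

23.8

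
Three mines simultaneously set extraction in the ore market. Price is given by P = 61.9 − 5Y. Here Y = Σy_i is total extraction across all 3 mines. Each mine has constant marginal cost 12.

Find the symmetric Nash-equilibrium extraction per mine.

2.495

A representative mine's profit is π_i = y_i(61.9 − 5Y) − 12y_i, with Y = y_i + Σ_{j≠i} y_j.
First-order condition: 49.9 − 10y_i − 5Σ_{j≠i} y_j = 0.
Imposing symmetry (y_j = y for all j) turns Σ_{j≠i} y_j into 2y, so 49.9 = 20y and y = 2.495.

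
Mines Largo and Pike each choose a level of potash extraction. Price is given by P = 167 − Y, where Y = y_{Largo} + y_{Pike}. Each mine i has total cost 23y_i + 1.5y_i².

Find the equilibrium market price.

119

Mine Largo's profit: π = y_{Largo}(167 − (y_{Largo} + y_{Pike})) − 23y_{Largo} − 1.5y_{Largo}².
∂π/∂y_{Largo} = 144 − 5y_{Largo} − y_{Pike} = 0, so y_{Largo} = 28.8 − 0.2y_{Pike}.
Setting y_{Largo} = y_{Pike} in the reaction function: y_{Largo} = 28.8 − 0.2y_{Largo}, so y_{Largo} = 28.8 / 1.2 = 24.
Equilibrium price: P = 167 − 48 = 119.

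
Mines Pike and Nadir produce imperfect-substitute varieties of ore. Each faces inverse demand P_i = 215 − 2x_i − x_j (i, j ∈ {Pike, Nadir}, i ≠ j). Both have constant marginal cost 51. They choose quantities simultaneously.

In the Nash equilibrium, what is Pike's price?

116.6

Mine Pike's profit: π = x_{Pike}(215 − 2x_{Pike} − x_{Nadir}) − 51x_{Pike}.
∂π/∂x_{Pike} = 164 − 4x_{Pike} − x_{Nadir} = 0 ⇒ x_{Pike} = 41 − 0.25x_{Nadir}.
Setting x_{Pike} = x_{Nadir} in the reaction function: x_{Pike} = 41 − 0.25x_{Pike}, so x_{Pike} = 41 / 1.25 = 32.8.
P_{Pike} = 215 − 2·32.8 − 32.8 = 116.6.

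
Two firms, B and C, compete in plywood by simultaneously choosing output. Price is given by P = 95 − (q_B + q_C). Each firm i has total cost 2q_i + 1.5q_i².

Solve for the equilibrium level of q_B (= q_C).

15.5

Firm B's profit: π = q_B(95 − (q_B + q_C)) − 2q_B − 1.5q_B².
∂π/∂q_B = 93 − 5q_B − q_C = 0, so q_B = 18.6 − 0.2q_C.
The game is symmetric, so in equilibrium q_C = q_B: the reaction function gives 1.2q_B = 18.6, hence q_B = 15.5.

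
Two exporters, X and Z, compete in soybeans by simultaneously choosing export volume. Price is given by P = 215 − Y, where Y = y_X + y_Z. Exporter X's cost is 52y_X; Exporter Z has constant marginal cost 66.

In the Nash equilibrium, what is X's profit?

3481

Exporter X's profit: π = y_X(215 − (y_X + y_Z)) − 52y_X.
∂π/∂y_X = 163 − 2y_X − y_Z = 0, so y_X = 81.5 − 0.5y_Z.
By the same steps for Z: y_Z = 74.5 − 0.5y_X.
Substituting the second reaction function into the first: y_X = 81.5 − 0.5(74.5 − 0.5y_X), which gives 0.75y_X = 44.25 ⇒ y_X = 59.
Then y_Z = 74.5 − 0.5·59 = 45.
Price P = 215 − 104 = 111.
X's profit: (111 − 52)·59 = 3481.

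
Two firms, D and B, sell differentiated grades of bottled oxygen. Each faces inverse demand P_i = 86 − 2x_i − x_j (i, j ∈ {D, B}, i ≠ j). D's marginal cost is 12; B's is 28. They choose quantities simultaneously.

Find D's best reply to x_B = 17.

Firm D's profit: π = x_D(86 − 2x_D − x_B) − 12x_D.
∂π/∂x_D = 74 − 4x_D − x_B = 0 ⇒ x_D = 18.5 − 0.25x_B.
At x_B = 17: x_D = 18.5 − 0.25·17 = 14.25.

14.25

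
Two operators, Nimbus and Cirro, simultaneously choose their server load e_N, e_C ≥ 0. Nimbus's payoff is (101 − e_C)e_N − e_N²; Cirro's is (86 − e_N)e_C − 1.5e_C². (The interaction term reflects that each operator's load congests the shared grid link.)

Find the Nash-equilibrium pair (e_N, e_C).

Expanding Nimbus's payoff: 101e_N − e_Ce_N − e_N².
∂π/∂e_N = 101 − e_C − 2e_N = 0, so e_N = 50.5 − 0.5e_C.
Likewise for Cirro: e_C = 86/3 − (1/3)e_N.
Substituting the second reaction function into the first: e_N = 50.5 − 0.5(86/3 − (1/3)e_N), which gives (5/6)e_N = 217/6 ⇒ e_N = 43.4.
Then e_C = 86/3 − (1/3)·43.4 = 14.2.

43.4, 14.2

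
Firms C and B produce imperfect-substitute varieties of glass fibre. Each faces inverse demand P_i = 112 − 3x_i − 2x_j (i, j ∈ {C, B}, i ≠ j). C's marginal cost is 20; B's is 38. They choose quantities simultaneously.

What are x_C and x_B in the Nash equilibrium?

12.625, 8.125

Firm C's profit: π = x_C(112 − 3x_C − 2x_B) − 20x_C.
∂π/∂x_C = 92 − 6x_C − 2x_B = 0 ⇒ x_C = 46/3 − (1/3)x_B.
Similarly x_B = 37/3 − (1/3)x_C.
Plugging x_B into C's best response: x_C = 46/3 − (1/3)(37/3 − (1/3)x_C) ⇒ (8/9)x_C = 101/9, so x_C = 12.625.
Then x_B = 37/3 − (1/3)·12.625 = 8.125.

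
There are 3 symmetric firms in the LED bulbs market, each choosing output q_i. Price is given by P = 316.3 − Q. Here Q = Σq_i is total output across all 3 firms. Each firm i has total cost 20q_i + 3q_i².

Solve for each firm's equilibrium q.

A representative firm's profit is π_i = q_i(316.3 − Q) − 20q_i − 3q_i², with Q = q_i + Σ_{j≠i} q_j.
First-order condition: 296.3 − 8q_i − Σ_{j≠i} q_j = 0.
With identical firms, set every q_j = q: then 296.3 − 8q − 2q = 0, i.e. q = 296.3/10 = 29.63.

29.63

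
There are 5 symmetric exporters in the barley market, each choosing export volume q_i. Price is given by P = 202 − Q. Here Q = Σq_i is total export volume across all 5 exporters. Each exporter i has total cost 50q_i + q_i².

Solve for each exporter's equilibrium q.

A representative exporter's profit is π_i = q_i(202 − Q) − 50q_i − q_i², with Q = q_i + Σ_{j≠i} q_j.
First-order condition: 152 − 4q_i − Σ_{j≠i} q_j = 0.
In a symmetric equilibrium every exporter chooses the same q, so Σ_{j≠i} q_j = 4q. The condition becomes 152 − 8q = 0, giving q = 152/8 = 19.

19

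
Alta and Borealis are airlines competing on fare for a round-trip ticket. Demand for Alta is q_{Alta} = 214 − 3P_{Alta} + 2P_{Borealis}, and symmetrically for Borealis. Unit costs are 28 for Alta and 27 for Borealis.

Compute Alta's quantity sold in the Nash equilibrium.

138.9375

Alta's profit: π = (P_{Alta} − 28)(214 − 3P_{Alta} + 2P_{Borealis}).
∂π/∂P_{Alta} = 298 − 6P_{Alta} + 2P_{Borealis} = 0 ⇒ P_{Alta} = 149/3 + (1/3)P_{Borealis}.
Similarly P_{Borealis} = 295/6 + (1/3)P_{Alta}.
Solving the two reaction functions simultaneously: (1 − (1/3)(1/3))P_{Alta} = 149/3 + (1/3)·(295/6), so (8/9)P_{Alta} = 1189/18 and P_{Alta} = 74.3125.
Then P_{Borealis} = 295/6 + (1/3)·74.3125 = 73.9375.
q_{Alta} = 214 − 3·74.3125 + 2·73.9375 = 138.9375.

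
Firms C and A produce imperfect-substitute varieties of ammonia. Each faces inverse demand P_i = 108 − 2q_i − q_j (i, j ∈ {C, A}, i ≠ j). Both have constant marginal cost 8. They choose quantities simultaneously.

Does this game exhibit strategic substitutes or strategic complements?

strategic substitutes

Firm C's profit: π = q_C(108 − 2q_C − q_A) − 8q_C.
∂π/∂q_C = 100 − 4q_C − q_A = 0 ⇒ q_C = 25 − 0.25q_A.
The best-response slope dq_C/dq_A = −0.25 < 0: the reaction function is downward-sloping, so the choices are strategic substitutes.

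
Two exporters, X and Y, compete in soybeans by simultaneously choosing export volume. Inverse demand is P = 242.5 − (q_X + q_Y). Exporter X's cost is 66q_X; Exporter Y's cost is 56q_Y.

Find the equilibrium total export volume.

121

Exporter X's profit: π = q_X(242.5 − (q_X + q_Y)) − 66q_X.
∂π/∂q_X = 176.5 − 2q_X − q_Y = 0, so q_X = 88.25 − 0.5q_Y.
By the same steps for Y: q_Y = 93.25 − 0.5q_X.
Solving the two reaction functions simultaneously: (1 − (−0.5)(−0.5))q_X = 88.25 − 0.5·93.25, so 0.75q_X = 41.625 and q_X = 55.5.
Then q_Y = 93.25 − 0.5·55.5 = 65.5.
Total export volume: 55.5 + 65.5 = 121.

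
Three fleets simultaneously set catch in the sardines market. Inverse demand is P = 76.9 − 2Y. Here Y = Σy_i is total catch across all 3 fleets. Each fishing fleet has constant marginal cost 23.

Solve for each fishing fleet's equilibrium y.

A representative fishing fleet's profit is π_i = y_i(76.9 − 2Y) − 23y_i, with Y = y_i + Σ_{j≠i} y_j.
First-order condition: 53.9 − 4y_i − 2Σ_{j≠i} y_j = 0.
With identical fishing fleets, set every y_j = y: then 53.9 − 4y − 4y = 0, i.e. y = 53.9/8 = 6.7375.

6.7375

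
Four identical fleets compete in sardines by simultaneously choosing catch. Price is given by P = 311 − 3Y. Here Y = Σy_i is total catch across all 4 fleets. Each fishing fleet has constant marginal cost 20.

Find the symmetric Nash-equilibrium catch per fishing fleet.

19.4

A representative fishing fleet's profit is π_i = y_i(311 − 3Y) − 20y_i, with Y = y_i + Σ_{j≠i} y_j.
First-order condition: 291 − 6y_i − 3Σ_{j≠i} y_j = 0.
Imposing symmetry (y_j = y for all j) turns Σ_{j≠i} y_j into 3y, so 291 = 15y and y = 19.4.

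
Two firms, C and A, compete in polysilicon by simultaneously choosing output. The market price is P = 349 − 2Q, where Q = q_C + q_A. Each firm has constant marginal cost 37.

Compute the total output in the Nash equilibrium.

104

Firm C's profit: π = q_C(349 − 2(q_C + q_A)) − 37q_C.
∂π/∂q_C = 312 − 4q_C − 2q_A = 0, so q_C = 78 − 0.5q_A.
Setting q_C = q_A in the reaction function: q_C = 78 − 0.5q_C, so q_C = 78 / 1.5 = 52.
Total output: 52 + 52 = 104.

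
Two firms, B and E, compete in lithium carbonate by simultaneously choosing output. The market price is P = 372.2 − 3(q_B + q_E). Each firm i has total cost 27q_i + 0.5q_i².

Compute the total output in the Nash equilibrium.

69.04

Firm B's profit: π = q_B(372.2 − 3(q_B + q_E)) − 27q_B − 0.5q_B².
∂π/∂q_B = 345.2 − 7q_B − 3q_E = 0, so q_B = 1726/35 − (3/7)q_E.
The game is symmetric, so in equilibrium q_E = q_B: the reaction function gives (10/7)q_B = 1726/35, hence q_B = 34.52.
Total output: 34.52 + 34.52 = 69.04.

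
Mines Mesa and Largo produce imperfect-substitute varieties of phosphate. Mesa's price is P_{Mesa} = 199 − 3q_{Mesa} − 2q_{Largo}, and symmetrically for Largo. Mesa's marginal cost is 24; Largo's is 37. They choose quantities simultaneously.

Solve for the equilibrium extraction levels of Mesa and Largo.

Mine Mesa's profit: π = q_{Mesa}(199 − 3q_{Mesa} − 2q_{Largo}) − 24q_{Mesa}.
∂π/∂q_{Mesa} = 175 − 6q_{Mesa} − 2q_{Largo} = 0 ⇒ q_{Mesa} = 175/6 − (1/3)q_{Largo}.
Similarly q_{Largo} = 27 − (1/3)q_{Mesa}.
Solving the two reaction functions simultaneously: (1 − (−1/3)(−1/3))q_{Mesa} = 175/6 − (1/3)·27, so (8/9)q_{Mesa} = 121/6 and q_{Mesa} = 22.6875.
Then q_{Largo} = 27 − (1/3)·22.6875 = 19.4375.

22.6875, 19.4375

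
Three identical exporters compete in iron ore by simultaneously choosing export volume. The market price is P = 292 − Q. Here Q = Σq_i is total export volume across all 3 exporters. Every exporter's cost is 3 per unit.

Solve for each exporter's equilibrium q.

A representative exporter's profit is π_i = q_i(292 − Q) − 3q_i, with Q = q_i + Σ_{j≠i} q_j.
First-order condition: 289 − 2q_i − Σ_{j≠i} q_j = 0.
Imposing symmetry (q_j = q for all j) turns Σ_{j≠i} q_j into 2q, so 289 = 4q and q = 72.25.

72.25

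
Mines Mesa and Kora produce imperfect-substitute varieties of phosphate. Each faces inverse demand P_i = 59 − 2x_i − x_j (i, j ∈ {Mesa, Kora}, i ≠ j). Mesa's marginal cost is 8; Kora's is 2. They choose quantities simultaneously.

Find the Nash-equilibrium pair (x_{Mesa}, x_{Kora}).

Mine Mesa's profit: π = x_{Mesa}(59 − 2x_{Mesa} − x_{Kora}) − 8x_{Mesa}.
∂π/∂x_{Mesa} = 51 − 4x_{Mesa} − x_{Kora} = 0 ⇒ x_{Mesa} = 12.75 − 0.25x_{Kora}.
Similarly x_{Kora} = 14.25 − 0.25x_{Mesa}.
Solving the two reaction functions simultaneously: (1 − (−0.25)(−0.25))x_{Mesa} = 12.75 − 0.25·14.25, so 0.9375x_{Mesa} = 9.1875 and x_{Mesa} = 9.8.
Then x_{Kora} = 14.25 − 0.25·9.8 = 11.8.

9.8, 11.8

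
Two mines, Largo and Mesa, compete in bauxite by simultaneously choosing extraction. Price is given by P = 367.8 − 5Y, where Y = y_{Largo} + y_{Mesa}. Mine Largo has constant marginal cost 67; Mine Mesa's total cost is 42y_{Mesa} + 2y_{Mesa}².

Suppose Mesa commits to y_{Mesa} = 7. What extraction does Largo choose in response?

Mine Largo's profit: π = y_{Largo}(367.8 − 5(y_{Largo} + y_{Mesa})) − 67y_{Largo}.
∂π/∂y_{Largo} = 300.8 − 10y_{Largo} − 5y_{Mesa} = 0, so y_{Largo} = 30.08 − 0.5y_{Mesa}.
At y_{Mesa} = 7: y_{Largo} = 30.08 − 0.5·7 = 26.58.

26.58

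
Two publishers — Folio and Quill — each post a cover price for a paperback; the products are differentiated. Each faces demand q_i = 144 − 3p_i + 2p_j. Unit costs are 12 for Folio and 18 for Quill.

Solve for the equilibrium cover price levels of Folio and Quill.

Folio's profit: π = (p_{Folio} − 12)(144 − 3p_{Folio} + 2p_{Quill}).
∂π/∂p_{Folio} = 180 − 6p_{Folio} + 2p_{Quill} = 0 ⇒ p_{Folio} = 30 + (1/3)p_{Quill}.
Similarly p_{Quill} = 33 + (1/3)p_{Folio}.
Plugging p_{Quill} into Folio's best response: p_{Folio} = 30 + (1/3)(33 + (1/3)p_{Folio}) ⇒ (8/9)p_{Folio} = 41, so p_{Folio} = 46.125.
Then p_{Quill} = 33 + (1/3)·46.125 = 48.375.

46.125, 48.375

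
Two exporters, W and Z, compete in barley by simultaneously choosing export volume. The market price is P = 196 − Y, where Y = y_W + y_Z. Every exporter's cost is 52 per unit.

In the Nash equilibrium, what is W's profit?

Exporter W's profit: π = y_W(196 − (y_W + y_Z)) − 52y_W.
∂π/∂y_W = 144 − 2y_W − y_Z = 0, so y_W = 72 − 0.5y_Z.
The game is symmetric, so in equilibrium y_Z = y_W: the reaction function gives 1.5y_W = 72, hence y_W = 48.
Price P = 196 − 96 = 100.
W's profit: (100 − 52)·48 = 2304.

2304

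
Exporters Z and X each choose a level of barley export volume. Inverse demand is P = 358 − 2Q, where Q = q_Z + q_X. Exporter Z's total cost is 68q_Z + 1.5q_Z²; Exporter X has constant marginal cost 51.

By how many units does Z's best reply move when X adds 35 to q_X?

-10

Exporter Z's profit: π = q_Z(358 − 2(q_Z + q_X)) − 68q_Z − 1.5q_Z².
∂π/∂q_Z = 290 − 7q_Z − 2q_X = 0, so q_Z = 290/7 − (2/7)q_X.
The reaction-function slope is −2/7, so a 35-unit rise in q_X moves q_Z by −2/7 × 35 = −10. Z's best response falls — the actions are strategic substitutes.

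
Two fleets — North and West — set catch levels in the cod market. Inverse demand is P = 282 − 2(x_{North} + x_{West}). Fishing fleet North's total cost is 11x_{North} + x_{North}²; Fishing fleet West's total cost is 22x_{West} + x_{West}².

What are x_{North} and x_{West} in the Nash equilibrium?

34.5625, 31.8125

Fishing fleet North's profit: π = x_{North}(282 − 2(x_{North} + x_{West})) − 11x_{North} − x_{North}².
∂π/∂x_{North} = 271 − 6x_{North} − 2x_{West} = 0, so x_{North} = 271/6 − (1/3)x_{West}.
By the same steps for West: x_{West} = 130/3 − (1/3)x_{North}.
Substituting the second reaction function into the first: x_{North} = 271/6 − (1/3)(130/3 − (1/3)x_{North}), which gives (8/9)x_{North} = 553/18 ⇒ x_{North} = 34.5625.
Then x_{West} = 130/3 − (1/3)·34.5625 = 31.8125.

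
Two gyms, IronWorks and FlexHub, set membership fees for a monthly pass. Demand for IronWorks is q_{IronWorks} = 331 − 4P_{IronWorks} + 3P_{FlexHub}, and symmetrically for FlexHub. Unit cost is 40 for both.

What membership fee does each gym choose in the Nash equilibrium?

98.2

IronWorks's profit: π = (P_{IronWorks} − 40)(331 − 4P_{IronWorks} + 3P_{FlexHub}).
∂π/∂P_{IronWorks} = 491 − 8P_{IronWorks} + 3P_{FlexHub} = 0 ⇒ P_{IronWorks} = 61.375 + 0.375P_{FlexHub}.
Setting P_{IronWorks} = P_{FlexHub} in the reaction function: P_{IronWorks} = 61.375 + 0.375P_{IronWorks}, so P_{IronWorks} = 61.375 / 0.625 = 98.2.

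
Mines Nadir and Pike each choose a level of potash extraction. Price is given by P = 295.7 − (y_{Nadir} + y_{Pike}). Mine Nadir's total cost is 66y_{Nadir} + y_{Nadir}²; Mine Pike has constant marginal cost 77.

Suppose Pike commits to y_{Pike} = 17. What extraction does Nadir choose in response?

53.175

Mine Nadir's profit: π = y_{Nadir}(295.7 − (y_{Nadir} + y_{Pike})) − 66y_{Nadir} − y_{Nadir}².
∂π/∂y_{Nadir} = 229.7 − 4y_{Nadir} − y_{Pike} = 0, so y_{Nadir} = 57.425 − 0.25y_{Pike}.
At y_{Pike} = 17: y_{Nadir} = 57.425 − 0.25·17 = 53.175.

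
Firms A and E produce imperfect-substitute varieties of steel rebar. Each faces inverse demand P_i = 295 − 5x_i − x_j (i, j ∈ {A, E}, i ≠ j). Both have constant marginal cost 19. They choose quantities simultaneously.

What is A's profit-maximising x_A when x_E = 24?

25.2

Firm A's profit: π = x_A(295 − 5x_A − x_E) − 19x_A.
∂π/∂x_A = 276 − 10x_A − x_E = 0 ⇒ x_A = 27.6 − 0.1x_E.
At x_E = 24: x_A = 27.6 − 0.1·24 = 25.2.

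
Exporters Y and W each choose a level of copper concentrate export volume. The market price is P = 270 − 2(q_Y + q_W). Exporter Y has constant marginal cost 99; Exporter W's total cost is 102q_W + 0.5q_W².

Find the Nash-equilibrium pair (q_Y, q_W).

32.4375, 20.625

Exporter Y's profit: π = q_Y(270 − 2(q_Y + q_W)) − 99q_Y.
∂π/∂q_Y = 171 − 4q_Y − 2q_W = 0, so q_Y = 42.75 − 0.5q_W.
For W: ∂π/∂q_W = 168 − 5q_W − 2q_Y = 0 ⇒ q_W = 33.6 − 0.4q_Y.
Substituting the second reaction function into the first: q_Y = 42.75 − 0.5(33.6 − 0.4q_Y), which gives 0.8q_Y = 25.95 ⇒ q_Y = 32.4375.
Then q_W = 33.6 − 0.4·32.4375 = 20.625.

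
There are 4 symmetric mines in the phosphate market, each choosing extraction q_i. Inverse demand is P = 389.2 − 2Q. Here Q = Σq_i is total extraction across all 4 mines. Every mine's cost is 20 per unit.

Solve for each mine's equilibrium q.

36.92

A representative mine's profit is π_i = q_i(389.2 − 2Q) − 20q_i, with Q = q_i + Σ_{j≠i} q_j.
First-order condition: 369.2 − 4q_i − 2Σ_{j≠i} q_j = 0.
With identical mines, set every q_j = q: then 369.2 − 4q − 6q = 0, i.e. q = 369.2/10 = 36.92.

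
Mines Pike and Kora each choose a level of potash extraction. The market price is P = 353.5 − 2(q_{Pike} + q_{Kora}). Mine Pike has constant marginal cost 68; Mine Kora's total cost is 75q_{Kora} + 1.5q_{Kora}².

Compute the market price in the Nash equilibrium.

Mine Pike's profit: π = q_{Pike}(353.5 − 2(q_{Pike} + q_{Kora})) − 68q_{Pike}.
∂π/∂q_{Pike} = 285.5 − 4q_{Pike} − 2q_{Kora} = 0, so q_{Pike} = 71.375 − 0.5q_{Kora}.
For Kora: ∂π/∂q_{Kora} = 278.5 − 7q_{Kora} − 2q_{Pike} = 0 ⇒ q_{Kora} = 557/14 − (2/7)q_{Pike}.
Substituting the second reaction function into the first: q_{Pike} = 71.375 − 0.5(557/14 − (2/7)q_{Pike}), which gives (6/7)q_{Pike} = 2883/56 ⇒ q_{Pike} = 60.0625.
Then q_{Kora} = 557/14 − (2/7)·60.0625 = 22.625.
Equilibrium price: P = 353.5 − 2·82.6875 = 188.125.

188.125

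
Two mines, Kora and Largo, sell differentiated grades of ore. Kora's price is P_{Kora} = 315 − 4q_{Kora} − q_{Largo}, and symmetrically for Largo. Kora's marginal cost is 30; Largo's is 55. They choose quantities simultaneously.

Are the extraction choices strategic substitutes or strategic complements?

strategic substitutes

Mine Kora's profit: π = q_{Kora}(315 − 4q_{Kora} − q_{Largo}) − 30q_{Kora}.
∂π/∂q_{Kora} = 285 − 8q_{Kora} − q_{Largo} = 0 ⇒ q_{Kora} = 35.625 − 0.125q_{Largo}.
The best-response slope dq_{Kora}/dq_{Largo} = −0.125 < 0: the reaction function is downward-sloping, so the choices are strategic substitutes.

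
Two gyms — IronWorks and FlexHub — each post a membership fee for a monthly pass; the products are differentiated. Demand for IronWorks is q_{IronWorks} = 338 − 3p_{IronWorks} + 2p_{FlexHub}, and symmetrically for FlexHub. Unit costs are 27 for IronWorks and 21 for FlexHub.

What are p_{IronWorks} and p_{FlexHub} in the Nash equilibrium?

IronWorks's profit: π = (p_{IronWorks} − 27)(338 − 3p_{IronWorks} + 2p_{FlexHub}).
∂π/∂p_{IronWorks} = 419 − 6p_{IronWorks} + 2p_{FlexHub} = 0 ⇒ p_{IronWorks} = 419/6 + (1/3)p_{FlexHub}.
Similarly p_{FlexHub} = 401/6 + (1/3)p_{IronWorks}.
Solving the two reaction functions simultaneously: (1 − (1/3)(1/3))p_{IronWorks} = 419/6 + (1/3)·(401/6), so (8/9)p_{IronWorks} = 829/9 and p_{IronWorks} = 103.625.
Then p_{FlexHub} = 401/6 + (1/3)·103.625 = 101.375.

103.625, 101.375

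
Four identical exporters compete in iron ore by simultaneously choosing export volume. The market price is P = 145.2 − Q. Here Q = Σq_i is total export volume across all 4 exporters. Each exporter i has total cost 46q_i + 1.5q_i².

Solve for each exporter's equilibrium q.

A representative exporter's profit is π_i = q_i(145.2 − Q) − 46q_i − 1.5q_i², with Q = q_i + Σ_{j≠i} q_j.
First-order condition: 99.2 − 5q_i − Σ_{j≠i} q_j = 0.
In a symmetric equilibrium every exporter chooses the same q, so Σ_{j≠i} q_j = 3q. The condition becomes 99.2 − 8q = 0, giving q = 99.2/8 = 12.4.

12.4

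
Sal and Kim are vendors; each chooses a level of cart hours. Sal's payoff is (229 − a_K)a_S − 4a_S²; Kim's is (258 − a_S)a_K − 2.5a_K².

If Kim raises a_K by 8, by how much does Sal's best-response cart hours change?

-1

Expanding Sal's payoff: 229a_S − a_Ka_S − 4a_S².
∂π/∂a_S = 229 − a_K − 8a_S = 0, so a_S = 28.625 − 0.125a_K.
The reaction-function slope is −0.125, so an 8-unit rise in a_K moves a_S by −0.125 × 8 = −1. Sal's best response falls — the actions are strategic substitutes.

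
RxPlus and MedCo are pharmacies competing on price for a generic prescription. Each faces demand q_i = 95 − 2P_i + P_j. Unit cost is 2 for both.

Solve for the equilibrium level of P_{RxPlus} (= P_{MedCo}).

RxPlus's profit: π = (P_{RxPlus} − 2)(95 − 2P_{RxPlus} + P_{MedCo}).
∂π/∂P_{RxPlus} = 99 − 4P_{RxPlus} + P_{MedCo} = 0 ⇒ P_{RxPlus} = 24.75 + 0.25P_{MedCo}.
The game is symmetric, so in equilibrium P_{MedCo} = P_{RxPlus}: the reaction function gives 0.75P_{RxPlus} = 24.75, hence P_{RxPlus} = 33.

33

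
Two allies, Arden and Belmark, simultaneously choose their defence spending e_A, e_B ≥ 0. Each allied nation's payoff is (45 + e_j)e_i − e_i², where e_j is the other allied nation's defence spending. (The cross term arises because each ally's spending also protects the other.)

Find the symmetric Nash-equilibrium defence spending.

Arden's payoff is (45 + e_B)e_A − e_A².
∂π/∂e_A = 45 + e_B − 2e_A = 0, so e_A = 22.5 + 0.5e_B.
Setting e_A = e_B in the reaction function: e_A = 22.5 + 0.5e_A, so e_A = 22.5 / 0.5 = 45.

45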